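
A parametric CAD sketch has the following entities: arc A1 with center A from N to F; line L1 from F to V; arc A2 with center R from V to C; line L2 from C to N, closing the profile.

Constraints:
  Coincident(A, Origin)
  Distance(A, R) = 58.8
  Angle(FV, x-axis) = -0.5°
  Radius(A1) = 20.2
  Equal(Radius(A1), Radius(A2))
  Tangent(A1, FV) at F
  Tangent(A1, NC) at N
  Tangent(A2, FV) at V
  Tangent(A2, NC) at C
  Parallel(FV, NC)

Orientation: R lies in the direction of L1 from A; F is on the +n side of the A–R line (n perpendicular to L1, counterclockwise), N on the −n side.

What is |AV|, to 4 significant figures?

62.17

Tangency of A1 to both parallel lines with radius 20.2 puts F and N at A ± 20.2·n: F = (0.1763, 20.20), N = (-0.1763, -20.20). Equal radii place V and C the same way about R: V = R + 20.2·n = (58.97, 19.69), C = R − 20.2·n = (58.62, -20.71). Then |AV| = |V − A| = 62.17.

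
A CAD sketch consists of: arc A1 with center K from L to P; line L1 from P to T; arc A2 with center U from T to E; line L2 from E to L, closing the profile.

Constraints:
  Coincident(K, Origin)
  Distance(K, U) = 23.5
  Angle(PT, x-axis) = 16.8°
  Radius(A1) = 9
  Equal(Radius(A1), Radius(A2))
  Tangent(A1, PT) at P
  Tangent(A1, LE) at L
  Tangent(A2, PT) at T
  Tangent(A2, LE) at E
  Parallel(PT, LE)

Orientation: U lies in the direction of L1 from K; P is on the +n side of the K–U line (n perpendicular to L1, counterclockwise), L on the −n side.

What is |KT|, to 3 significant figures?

25.2

Tangency of A1 to both parallel lines with radius 9.0 puts P and L at K ± 9.0·n: P = (-2.60, 8.62), L = (2.60, -8.62). Equal radii place T and E the same way about U: T = U + 9.0·n = (19.9, 15.4), E = U − 9.0·n = (25.1, -1.82). Then |KT| = |T − K| = 25.2.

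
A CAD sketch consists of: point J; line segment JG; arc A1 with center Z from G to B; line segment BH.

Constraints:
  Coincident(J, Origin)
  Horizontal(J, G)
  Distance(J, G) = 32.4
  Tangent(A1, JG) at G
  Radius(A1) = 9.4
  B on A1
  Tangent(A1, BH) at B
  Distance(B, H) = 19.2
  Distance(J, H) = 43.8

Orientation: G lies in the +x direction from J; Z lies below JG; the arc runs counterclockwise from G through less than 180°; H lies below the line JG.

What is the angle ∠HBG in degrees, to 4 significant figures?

123.6°

Checks: J.y = 0.00, G.y = 0.00 ✓; |ZB| = 9.400 ✓; ∠(ZB, BH) = 90.00° ✓; |BH| = 19.20 ✓; |JH| = 43.80 ✓.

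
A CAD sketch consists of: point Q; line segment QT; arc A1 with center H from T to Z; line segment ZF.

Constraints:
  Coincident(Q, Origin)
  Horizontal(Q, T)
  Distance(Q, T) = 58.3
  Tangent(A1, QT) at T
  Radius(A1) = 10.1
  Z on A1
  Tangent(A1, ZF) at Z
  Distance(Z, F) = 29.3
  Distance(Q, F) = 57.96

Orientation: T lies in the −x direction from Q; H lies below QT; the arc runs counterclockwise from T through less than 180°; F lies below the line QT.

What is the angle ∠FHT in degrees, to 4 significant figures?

152.7°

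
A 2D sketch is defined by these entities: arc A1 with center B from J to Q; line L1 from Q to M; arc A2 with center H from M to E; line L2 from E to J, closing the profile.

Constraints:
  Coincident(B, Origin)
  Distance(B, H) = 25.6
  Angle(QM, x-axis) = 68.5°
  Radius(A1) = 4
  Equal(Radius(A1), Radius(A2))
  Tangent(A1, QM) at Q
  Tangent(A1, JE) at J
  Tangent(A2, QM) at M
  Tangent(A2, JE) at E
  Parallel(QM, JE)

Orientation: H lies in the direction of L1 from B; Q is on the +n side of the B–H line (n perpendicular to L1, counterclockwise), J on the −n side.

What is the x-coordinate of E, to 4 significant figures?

13.10

The slot axis is L1's direction at 68.5°, so u = (cos 68.5°, sin 68.5°) = (0.3665, 0.9304) and n = (−sin 68.5°, cos 68.5°) = (-0.9304, 0.3665). B is at the origin and H lies 25.6 along u from B, so H = 25.6·u = (9.382, 23.82). Tangency of A1 to both parallel lines with radius 4.0 puts Q and J at B ± 4.0·n: Q = (-3.722, 1.466), J = (3.722, -1.466). Equal radii place M and E the same way about H: M = H + 4.0·n = (5.661, 25.28), E = H − 4.0·n = (13.10, 22.35). So E.x = 13.10.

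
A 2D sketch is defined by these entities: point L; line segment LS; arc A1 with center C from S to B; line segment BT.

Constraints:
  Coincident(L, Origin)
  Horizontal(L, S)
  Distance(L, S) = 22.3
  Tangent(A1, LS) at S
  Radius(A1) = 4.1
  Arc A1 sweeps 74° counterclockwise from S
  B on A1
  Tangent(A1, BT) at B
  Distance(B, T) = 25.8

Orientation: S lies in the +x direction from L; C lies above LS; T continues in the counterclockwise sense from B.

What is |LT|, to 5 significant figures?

43.400

L is at the origin; L and S share the same y with |LS| = 22.3 and S on the +x side, so S = (22.300, 0.0000). Tangency of A1 to LS means the radius CS is perpendicular to LS, so C = S + (0, 4.1) = (22.300, 4.1000). On A1, S sits at bearing -90° from C; a 74° counterclockwise sweep puts B at bearing -16°, so B = C + 4.1·(cos -16°, sin -16°) = (26.241, 2.9699). Since A1 is tangent to BT there, CB ⟂ BT, so BT runs along (−sin -16°, cos -16°); with |BT| = 25.8, T = (33.353, 27.770). Then |LT| = |T − L| = 43.400.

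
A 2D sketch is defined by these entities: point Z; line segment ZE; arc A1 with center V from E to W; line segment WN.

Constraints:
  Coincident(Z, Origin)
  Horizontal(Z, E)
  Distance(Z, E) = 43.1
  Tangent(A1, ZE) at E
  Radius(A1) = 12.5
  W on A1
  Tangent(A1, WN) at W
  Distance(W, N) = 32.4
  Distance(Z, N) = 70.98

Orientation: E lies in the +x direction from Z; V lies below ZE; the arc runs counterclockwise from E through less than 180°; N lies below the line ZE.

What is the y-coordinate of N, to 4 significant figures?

-45.23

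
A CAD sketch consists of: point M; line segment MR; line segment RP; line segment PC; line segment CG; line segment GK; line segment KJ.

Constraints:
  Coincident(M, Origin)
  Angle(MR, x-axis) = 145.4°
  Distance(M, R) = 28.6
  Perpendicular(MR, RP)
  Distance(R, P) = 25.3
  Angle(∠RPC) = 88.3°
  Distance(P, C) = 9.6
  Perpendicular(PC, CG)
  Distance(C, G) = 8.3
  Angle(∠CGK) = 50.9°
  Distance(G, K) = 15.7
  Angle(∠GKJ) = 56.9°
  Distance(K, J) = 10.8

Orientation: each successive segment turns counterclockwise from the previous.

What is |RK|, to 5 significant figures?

27.096

M is at the origin; MR runs at 145.4° with length 28.6, so R = (-23.542, 16.240). The perpendicularity gives RP at right angles to MR, so RP runs at -124.60°; with |RP| = 25.3, P = (-37.908, -4.5850). ∠RPC = 88.3° gives PC at -32.900° from the x-axis; with |PC| = 9.6, C = (-29.848, -9.7995). PC ⟂ CG, so CG runs at 57.100°; with |CG| = 8.3, G = (-25.339, -2.8306). ∠CGK = 50.9° gives GK at -173.80° from the x-axis; with |GK| = 15.7, K = (-40.948, -4.5262). Then |RK| = |K − R| = 27.096.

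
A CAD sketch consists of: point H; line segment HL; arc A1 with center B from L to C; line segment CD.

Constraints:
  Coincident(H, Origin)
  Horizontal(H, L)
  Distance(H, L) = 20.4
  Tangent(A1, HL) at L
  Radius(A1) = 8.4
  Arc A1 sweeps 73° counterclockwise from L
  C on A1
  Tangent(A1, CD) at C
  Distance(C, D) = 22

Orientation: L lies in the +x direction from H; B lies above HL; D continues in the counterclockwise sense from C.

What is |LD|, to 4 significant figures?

30.62

H is at the origin; H and L share the same y with |HL| = 20.4 and L on the +x side, so L = (20.40, 0.000). A1 meets HL tangentially, so BL is at right angles to HL, so B = L + (0, 8.4) = (20.40, 8.400). On A1, L sits at bearing -90° from B; a 73° counterclockwise sweep puts C at bearing -17°, so C = B + 8.4·(cos -17°, sin -17°) = (28.43, 5.944). The tangent condition forces BC to be normal to CD, so CD runs along (−sin -17°, cos -17°); with |CD| = 22.0, D = (34.87, 26.98). Then |LD| = |D − L| = 30.62.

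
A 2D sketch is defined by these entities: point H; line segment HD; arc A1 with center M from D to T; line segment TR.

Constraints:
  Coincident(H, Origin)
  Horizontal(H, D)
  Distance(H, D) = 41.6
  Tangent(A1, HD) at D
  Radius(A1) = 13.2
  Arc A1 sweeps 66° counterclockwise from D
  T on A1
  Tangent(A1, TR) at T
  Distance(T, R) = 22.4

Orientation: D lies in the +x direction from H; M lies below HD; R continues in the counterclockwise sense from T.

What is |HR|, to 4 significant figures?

34.90

On A1, D sits at bearing 90° from M; a 66° counterclockwise sweep puts T at bearing 156°, so T = M + 13.2·(cos 156°, sin 156°) = (29.54, -7.831). The tangent condition forces MT to be normal to TR, so TR runs along (−sin 156°, cos 156°); with |TR| = 22.4, R = (20.43, -28.29). Then |HR| = |R − H| = 34.90.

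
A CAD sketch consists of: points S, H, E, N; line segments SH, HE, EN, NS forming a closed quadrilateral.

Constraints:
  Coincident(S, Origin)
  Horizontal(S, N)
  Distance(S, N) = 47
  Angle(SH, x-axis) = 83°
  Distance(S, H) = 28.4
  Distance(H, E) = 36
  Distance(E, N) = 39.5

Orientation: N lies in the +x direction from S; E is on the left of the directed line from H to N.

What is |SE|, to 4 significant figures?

54.04

Checks: |HE| = 36.00 ✓; |EN| = 39.50 ✓.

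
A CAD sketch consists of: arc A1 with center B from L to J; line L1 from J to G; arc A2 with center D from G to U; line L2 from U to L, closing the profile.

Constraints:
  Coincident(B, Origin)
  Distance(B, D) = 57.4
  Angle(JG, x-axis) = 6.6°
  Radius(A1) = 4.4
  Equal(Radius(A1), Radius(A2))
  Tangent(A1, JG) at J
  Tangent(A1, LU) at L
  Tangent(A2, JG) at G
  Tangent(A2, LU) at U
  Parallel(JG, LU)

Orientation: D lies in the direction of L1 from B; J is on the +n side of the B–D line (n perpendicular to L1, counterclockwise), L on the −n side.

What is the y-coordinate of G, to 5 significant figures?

10.968

Tangency of A1 to both parallel lines with radius 4.4 puts J and L at B ± 4.4·n: J = (-0.50572, 4.3708), L = (0.50572, -4.3708). Equal radii place G and U the same way about D: G = D + 4.4·n = (56.514, 10.968), U = D − 4.4·n = (57.525, 2.2266). So G.y = 10.968.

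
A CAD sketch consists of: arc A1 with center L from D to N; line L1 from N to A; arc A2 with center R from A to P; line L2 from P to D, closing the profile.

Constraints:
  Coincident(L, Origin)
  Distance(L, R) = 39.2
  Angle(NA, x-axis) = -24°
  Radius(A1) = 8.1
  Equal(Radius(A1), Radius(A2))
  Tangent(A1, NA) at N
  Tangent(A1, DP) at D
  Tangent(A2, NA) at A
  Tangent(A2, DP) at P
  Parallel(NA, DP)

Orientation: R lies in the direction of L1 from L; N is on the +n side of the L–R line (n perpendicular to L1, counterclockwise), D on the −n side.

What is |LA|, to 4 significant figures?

40.03

Tangency of A1 to both parallel lines with radius 8.1 puts N and D at L ± 8.1·n: N = (3.295, 7.400), D = (-3.295, -7.400). Equal radii place A and P the same way about R: A = R + 8.1·n = (39.11, -8.544), P = R − 8.1·n = (32.52, -23.34). Then |LA| = |A − L| = 40.03.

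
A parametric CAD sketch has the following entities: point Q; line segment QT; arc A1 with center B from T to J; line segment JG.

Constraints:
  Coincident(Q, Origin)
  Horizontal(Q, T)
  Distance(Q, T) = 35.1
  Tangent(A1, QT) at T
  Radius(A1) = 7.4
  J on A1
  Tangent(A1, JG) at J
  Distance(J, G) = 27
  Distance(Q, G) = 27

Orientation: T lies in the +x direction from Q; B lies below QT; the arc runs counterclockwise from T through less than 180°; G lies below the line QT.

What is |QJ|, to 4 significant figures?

29.44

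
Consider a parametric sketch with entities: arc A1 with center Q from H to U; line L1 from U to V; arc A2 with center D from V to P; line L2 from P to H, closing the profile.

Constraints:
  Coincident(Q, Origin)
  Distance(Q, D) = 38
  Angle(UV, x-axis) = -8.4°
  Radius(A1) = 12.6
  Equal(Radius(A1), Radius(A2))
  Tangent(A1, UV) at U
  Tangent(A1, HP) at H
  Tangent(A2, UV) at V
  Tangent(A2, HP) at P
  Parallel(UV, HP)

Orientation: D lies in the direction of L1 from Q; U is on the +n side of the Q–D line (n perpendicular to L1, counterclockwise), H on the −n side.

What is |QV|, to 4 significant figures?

40.03

Tangency of A1 to both parallel lines with radius 12.6 puts U and H at Q ± 12.6·n: U = (1.841, 12.46), H = (-1.841, -12.46). Equal radii place V and P the same way about D: V = D + 12.6·n = (39.43, 6.914), P = D − 12.6·n = (35.75, -18.02). Then |QV| = |V − Q| = 40.03.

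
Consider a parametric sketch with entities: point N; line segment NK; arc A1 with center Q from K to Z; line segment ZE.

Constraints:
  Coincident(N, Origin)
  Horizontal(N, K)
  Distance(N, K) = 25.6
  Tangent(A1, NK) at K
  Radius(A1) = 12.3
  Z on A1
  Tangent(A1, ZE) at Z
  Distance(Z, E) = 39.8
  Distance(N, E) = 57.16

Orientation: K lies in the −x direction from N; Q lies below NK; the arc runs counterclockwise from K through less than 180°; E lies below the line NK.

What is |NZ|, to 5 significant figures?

40.701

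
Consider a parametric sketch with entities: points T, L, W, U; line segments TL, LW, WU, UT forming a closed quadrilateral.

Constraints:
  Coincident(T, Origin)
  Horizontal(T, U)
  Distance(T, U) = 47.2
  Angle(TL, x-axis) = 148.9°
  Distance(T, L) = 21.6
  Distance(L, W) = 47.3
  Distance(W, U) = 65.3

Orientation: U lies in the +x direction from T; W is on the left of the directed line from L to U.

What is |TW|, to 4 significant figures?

51.64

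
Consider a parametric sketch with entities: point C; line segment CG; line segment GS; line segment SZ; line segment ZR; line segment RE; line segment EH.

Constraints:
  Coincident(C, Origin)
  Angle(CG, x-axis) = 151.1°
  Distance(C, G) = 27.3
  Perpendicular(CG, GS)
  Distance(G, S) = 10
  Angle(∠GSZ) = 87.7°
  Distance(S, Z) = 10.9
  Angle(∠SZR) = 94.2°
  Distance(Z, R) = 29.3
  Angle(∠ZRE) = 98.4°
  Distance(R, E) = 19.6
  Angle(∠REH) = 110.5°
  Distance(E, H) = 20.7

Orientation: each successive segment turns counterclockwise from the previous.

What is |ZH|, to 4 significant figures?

32.58

C is at the origin; CG runs at 151.1° with length 27.3, so G = (-23.90, 13.19). CG ⟂ GS, so GS runs at -118.9°; with |GS| = 10.0, S = (-28.73, 4.439). ∠GSZ = 87.7° gives SZ at -26.60° from the x-axis; with |SZ| = 10.9, Z = (-18.99, -0.4416). ∠SZR = 94.2° gives ZR at 59.20° from the x-axis; with |ZR| = 29.3, R = (-3.984, 24.73). ∠ZRE = 98.4° gives RE at 140.8° from the x-axis; with |RE| = 19.6, E = (-19.17, 37.11). ∠REH = 110.5° gives EH at -149.7° from the x-axis; with |EH| = 20.7, H = (-37.05, 26.67). Then |ZH| = |H − Z| = 32.58.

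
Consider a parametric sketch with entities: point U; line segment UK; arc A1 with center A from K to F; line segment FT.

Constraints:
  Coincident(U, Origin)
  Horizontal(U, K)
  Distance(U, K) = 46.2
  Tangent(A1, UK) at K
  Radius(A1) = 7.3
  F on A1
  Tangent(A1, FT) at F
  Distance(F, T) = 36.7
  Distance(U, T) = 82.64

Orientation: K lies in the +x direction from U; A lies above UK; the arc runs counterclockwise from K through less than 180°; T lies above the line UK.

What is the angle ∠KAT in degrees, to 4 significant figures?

121.2°

Checks: ∠(AK, KU) = 90.00° ✓; |AF| = 7.300 ✓; ∠(AF, FT) = 90.00° ✓; |FT| = 36.70 ✓; |UT| = 82.64 ✓.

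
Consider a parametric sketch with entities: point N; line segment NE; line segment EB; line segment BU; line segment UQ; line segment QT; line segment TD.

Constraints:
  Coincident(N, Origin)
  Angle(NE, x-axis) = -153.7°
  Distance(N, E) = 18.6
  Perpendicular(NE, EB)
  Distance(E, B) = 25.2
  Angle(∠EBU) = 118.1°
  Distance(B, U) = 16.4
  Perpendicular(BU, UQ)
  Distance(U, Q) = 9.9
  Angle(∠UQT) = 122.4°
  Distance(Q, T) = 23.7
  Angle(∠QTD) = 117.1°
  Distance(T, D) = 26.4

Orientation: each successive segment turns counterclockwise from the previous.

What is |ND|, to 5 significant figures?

37.807

N is at the origin; NE runs at -153.7° with length 18.6, so E = (-16.675, -8.2411). NE ⟂ EB, so EB runs at -63.700°; with |EB| = 25.2, B = (-5.5093, -30.833). ∠EBU = 118.1° gives BU at -1.8000° from the x-axis; with |BU| = 16.4, U = (10.883, -31.348). BU ⟂ UQ, so UQ runs at 88.200°; with |UQ| = 9.9, Q = (11.194, -21.453). ∠UQT = 122.4° gives QT at 145.80° from the x-axis; with |QT| = 23.7, T = (-8.4082, -8.1312). ∠QTD = 117.1° gives TD at -151.30° from the x-axis; with |TD| = 26.4, D = (-31.565, -20.809). Then |ND| = |D − N| = 37.807.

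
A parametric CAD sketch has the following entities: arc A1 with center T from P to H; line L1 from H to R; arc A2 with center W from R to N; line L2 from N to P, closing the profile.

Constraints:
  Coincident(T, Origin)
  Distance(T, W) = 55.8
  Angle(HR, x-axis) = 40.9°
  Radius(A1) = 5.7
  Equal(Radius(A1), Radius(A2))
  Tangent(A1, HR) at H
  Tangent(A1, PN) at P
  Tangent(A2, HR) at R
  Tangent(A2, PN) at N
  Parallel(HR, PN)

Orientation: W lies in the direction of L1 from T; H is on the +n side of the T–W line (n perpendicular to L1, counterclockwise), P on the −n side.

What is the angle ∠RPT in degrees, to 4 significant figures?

78.45°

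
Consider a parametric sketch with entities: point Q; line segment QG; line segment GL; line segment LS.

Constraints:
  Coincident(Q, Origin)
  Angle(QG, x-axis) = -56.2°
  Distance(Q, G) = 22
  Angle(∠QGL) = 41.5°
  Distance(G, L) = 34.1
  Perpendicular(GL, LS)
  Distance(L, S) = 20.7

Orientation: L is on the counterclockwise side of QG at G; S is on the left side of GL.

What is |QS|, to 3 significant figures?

18.7

∠QGL = 41.5°, so GL runs at -56.2° + (180° − 41.5°) = 82.3° from the x-axis; with |GL| = 34.1, L = G + 34.1·(cos 82.3°, sin 82.3°) = (16.8, 15.5). The perpendicularity gives LS at right angles to GL; with |LS| = 20.7 on the left of GL, S = L + 20.7·(-0.991, 0.134) = (-3.71, 18.3). Then |QS| = |S − Q| = 18.7.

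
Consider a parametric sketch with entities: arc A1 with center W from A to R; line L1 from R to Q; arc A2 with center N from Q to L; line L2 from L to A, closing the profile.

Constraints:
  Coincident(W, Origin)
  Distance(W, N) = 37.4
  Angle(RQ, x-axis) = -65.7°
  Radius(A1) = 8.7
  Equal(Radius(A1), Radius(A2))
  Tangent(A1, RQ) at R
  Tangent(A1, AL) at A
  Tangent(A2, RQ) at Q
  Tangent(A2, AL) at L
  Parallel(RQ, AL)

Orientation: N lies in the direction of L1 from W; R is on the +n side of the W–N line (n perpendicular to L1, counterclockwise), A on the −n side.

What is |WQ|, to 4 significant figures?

38.40

The slot axis is L1's direction at -65.7°, so u = (cos -65.7°, sin -65.7°) = (0.4115, -0.9114) and n = (−sin -65.7°, cos -65.7°) = (0.9114, 0.4115). W is at the origin and N lies 37.4 along u from W, so N = 37.4·u = (15.39, -34.09). Tangency of A1 to both parallel lines with radius 8.7 puts R and A at W ± 8.7·n: R = (7.929, 3.580), A = (-7.929, -3.580). Equal radii place Q and L the same way about N: Q = N + 8.7·n = (23.32, -30.51), L = N − 8.7·n = (7.461, -37.67). Then |WQ| = |Q − W| = 38.40.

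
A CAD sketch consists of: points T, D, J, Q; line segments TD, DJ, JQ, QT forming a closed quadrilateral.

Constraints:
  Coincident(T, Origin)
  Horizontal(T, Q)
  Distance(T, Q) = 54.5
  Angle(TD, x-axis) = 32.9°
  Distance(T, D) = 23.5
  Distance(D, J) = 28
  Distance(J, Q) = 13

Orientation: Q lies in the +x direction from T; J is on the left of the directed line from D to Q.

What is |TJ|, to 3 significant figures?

48.9

T is at the origin; TQ is horizontal with |TQ| = 54.5 and Q in +x, so Q = (54.5, 0). TD runs at 32.9° with |TD| = 23.5, so D = (19.7, 12.8). J is determined by |DJ| = 28.0 and |JQ| = 13.0 together: it lies at the intersection of circle(D, 28.0) and circle(Q, 13.0). With |DQ| = 37.0, the foot of the radical line on DQ is 26.8 from D and the perpendicular offset is √(28.0² − 26.8²) = 8.04. Taking the left-of-DQ solution: J = (47.7, 11.1).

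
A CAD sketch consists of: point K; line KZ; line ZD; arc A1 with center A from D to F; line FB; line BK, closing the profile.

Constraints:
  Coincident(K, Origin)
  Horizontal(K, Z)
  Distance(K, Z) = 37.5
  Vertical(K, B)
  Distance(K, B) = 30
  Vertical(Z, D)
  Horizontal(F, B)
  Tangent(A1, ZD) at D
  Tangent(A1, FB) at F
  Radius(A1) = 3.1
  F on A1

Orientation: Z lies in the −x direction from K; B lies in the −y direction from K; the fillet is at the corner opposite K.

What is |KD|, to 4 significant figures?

46.15

K is at the origin; KZ is horizontal with |KZ| = 37.5 and Z on the −x side, so Z = (-37.50, 0.000). KB is vertical with |KB| = 30.0 and B on the −y side, so B = (0.000, -30.00). The virtual corner opposite K is at (-37.50, -30.00). A1 meets ZD tangentially, so AD is at right angles to ZD and tangency of A1 to FB means the radius AF is perpendicular to FB, with radius 3.1, so the center A sits 3.1 in from both sides at A = (-34.40, -26.90). That places the tangent points at D = (-37.50, -26.90) on ZD and F = (-34.40, -30.00) on FB. Then |KD| = |D − K| = 46.15.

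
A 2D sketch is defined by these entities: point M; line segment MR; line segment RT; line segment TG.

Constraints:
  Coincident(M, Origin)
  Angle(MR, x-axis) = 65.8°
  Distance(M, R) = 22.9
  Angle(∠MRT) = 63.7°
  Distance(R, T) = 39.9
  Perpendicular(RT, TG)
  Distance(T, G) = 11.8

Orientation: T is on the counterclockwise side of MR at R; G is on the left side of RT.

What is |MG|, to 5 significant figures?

31.008

M is at the origin; MR runs at 65.8° with length 22.9, so R = 22.9·(cos 65.8°, sin 65.8°) = (9.3872, 20.888). ∠MRT = 63.7°, so RT runs at 65.8° + (180° − 63.7°) = 182.10° from the x-axis; with |RT| = 39.9, T = R + 39.9·(cos 182.10°, sin 182.10°) = (-30.486, 19.425). The perpendicularity gives TG at right angles to RT; with |TG| = 11.8 on the left of RT, G = T + 11.8·(0.036644, -0.99933) = (-30.054, 7.6334). Then |MG| = |G − M| = 31.008.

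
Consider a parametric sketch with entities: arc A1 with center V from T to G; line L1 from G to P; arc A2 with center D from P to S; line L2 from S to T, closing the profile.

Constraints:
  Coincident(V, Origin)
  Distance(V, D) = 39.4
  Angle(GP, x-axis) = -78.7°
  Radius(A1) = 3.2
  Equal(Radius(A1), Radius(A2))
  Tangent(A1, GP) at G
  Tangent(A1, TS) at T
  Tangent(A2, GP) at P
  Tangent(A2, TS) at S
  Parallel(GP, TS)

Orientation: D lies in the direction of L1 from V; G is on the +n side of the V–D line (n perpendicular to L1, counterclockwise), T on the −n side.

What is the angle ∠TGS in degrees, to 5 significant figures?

80.774°

Tangency of A1 to both parallel lines with radius 3.2 puts G and T at V ± 3.2·n: G = (3.1380, 0.62703), T = (-3.1380, -0.62703). Equal radii place P and S the same way about D: P = D + 3.2·n = (10.858, -38.009), S = D − 3.2·n = (4.5823, -39.263). Then cos ∠TGS = GT·GS / (|GT||GS|), giving 80.774°.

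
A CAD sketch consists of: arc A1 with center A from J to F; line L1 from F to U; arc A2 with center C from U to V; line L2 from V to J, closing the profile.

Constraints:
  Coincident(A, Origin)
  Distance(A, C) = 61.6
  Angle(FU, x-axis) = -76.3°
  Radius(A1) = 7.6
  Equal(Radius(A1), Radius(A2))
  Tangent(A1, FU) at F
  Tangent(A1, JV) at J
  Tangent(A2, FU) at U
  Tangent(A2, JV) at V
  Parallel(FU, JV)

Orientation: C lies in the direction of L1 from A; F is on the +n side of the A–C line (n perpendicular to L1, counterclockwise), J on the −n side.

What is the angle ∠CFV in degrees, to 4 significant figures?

6.828°

The slot axis is L1's direction at -76.3°, so u = (cos -76.3°, sin -76.3°) = (0.2368, -0.9715) and n = (−sin -76.3°, cos -76.3°) = (0.9715, 0.2368). A is at the origin and C lies 61.6 along u from A, so C = 61.6·u = (14.59, -59.85). Tangency of A1 to both parallel lines with radius 7.6 puts F and J at A ± 7.6·n: F = (7.384, 1.800), J = (-7.384, -1.800). Equal radii place U and V the same way about C: U = C + 7.6·n = (21.97, -58.05), V = C − 7.6·n = (7.205, -61.65). Then cos ∠CFV = FC·FV / (|FC||FV|), giving 6.828°.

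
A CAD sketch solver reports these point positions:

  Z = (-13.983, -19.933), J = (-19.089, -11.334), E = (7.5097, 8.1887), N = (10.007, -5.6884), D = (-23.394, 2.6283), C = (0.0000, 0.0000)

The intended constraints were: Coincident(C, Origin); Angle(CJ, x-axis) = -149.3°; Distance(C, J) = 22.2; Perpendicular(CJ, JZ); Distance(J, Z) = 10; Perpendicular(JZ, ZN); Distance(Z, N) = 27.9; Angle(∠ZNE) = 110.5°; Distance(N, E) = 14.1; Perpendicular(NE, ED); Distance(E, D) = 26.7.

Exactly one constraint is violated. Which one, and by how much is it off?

Distance(E, D) = 26.7 — off by 4.70.

C = (0.00, 0.00) ✓; CJ at -149.3° ✓; |CJ| = 22.20 ✓; ∠(CJ, JZ) = 90.00° ✓; |JZ| = 10.00 ✓; ∠(JZ, ZN) = 90.00° ✓; |ZN| = 27.90 ✓; ∠ZNE = 110.5° ✓; |NE| = 14.10 ✓; ∠(NE, ED) = 90.00° ✓; |ED| = 31.40 ✗.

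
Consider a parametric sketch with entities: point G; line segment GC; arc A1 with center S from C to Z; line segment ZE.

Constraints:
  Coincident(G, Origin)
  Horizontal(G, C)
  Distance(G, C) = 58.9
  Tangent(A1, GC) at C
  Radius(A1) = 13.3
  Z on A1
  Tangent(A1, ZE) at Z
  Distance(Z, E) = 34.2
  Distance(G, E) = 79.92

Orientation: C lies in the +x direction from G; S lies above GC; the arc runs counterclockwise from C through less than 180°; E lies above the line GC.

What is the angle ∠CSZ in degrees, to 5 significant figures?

105.63°

G is at the origin; GC is horizontal with |GC| = 58.9 and C on the +x side, so C = (58.900, 0.0000). Since A1 is tangent to GC there, SC ⟂ GC, so S = C + (0, 13.3) = (58.900, 13.300). Since SZ ⟂ ZE (tangency), |SE| = √(13.3² + 34.2²) = 36.695 regardless of where Z sits on A1. So E lies on both circle(G, 79.92) and circle(S, 36.695); the above-GC intersection is E = (62.492, 49.819). Z is the foot of the tangent from E: Z = (71.708, 16.884).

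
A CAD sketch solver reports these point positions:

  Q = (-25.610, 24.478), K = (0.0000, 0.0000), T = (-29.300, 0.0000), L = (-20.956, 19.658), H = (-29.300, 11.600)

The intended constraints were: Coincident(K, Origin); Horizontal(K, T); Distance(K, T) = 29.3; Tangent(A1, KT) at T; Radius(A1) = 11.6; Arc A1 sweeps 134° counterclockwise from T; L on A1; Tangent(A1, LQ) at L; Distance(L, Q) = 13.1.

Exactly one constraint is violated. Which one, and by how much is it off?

Distance(L, Q) = 13.1 — off by 6.40.

K = (0.00, 0.00) ✓; K.y = 0.00, T.y = 0.00 ✓; |KT| = 29.30 ✓; ∠(HT, TK) = 90.00° ✓; |HT| = 11.60 ✓; bearing(H→L) − bearing(H→T) = 134.0° ✓; |HL| = 11.60 ✓; ∠(HL, LQ) = 90.00° ✓; |LQ| = 6.700 ✗.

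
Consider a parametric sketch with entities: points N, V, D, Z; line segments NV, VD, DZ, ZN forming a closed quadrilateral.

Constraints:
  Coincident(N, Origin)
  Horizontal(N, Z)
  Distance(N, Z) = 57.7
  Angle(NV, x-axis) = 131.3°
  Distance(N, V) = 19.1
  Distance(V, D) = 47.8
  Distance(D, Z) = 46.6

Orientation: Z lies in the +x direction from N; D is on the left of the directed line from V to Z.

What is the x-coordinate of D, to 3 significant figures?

29.5

N is at the origin; N and Z share the same y with |NZ| = 57.7 and Z in +x, so Z = (57.7, 0). NV runs at 131.3° with |NV| = 19.1, so V = (-12.6, 14.3). D is determined by |VD| = 47.8 and |DZ| = 46.6 together: it lies at the intersection of circle(V, 47.8) and circle(Z, 46.6). With |VZ| = 71.8, the foot of the radical line on VZ is 36.7 from V and the perpendicular offset is √(47.8² − 36.7²) = 30.7. Taking the left-of-VZ solution: D = (29.5, 37.1).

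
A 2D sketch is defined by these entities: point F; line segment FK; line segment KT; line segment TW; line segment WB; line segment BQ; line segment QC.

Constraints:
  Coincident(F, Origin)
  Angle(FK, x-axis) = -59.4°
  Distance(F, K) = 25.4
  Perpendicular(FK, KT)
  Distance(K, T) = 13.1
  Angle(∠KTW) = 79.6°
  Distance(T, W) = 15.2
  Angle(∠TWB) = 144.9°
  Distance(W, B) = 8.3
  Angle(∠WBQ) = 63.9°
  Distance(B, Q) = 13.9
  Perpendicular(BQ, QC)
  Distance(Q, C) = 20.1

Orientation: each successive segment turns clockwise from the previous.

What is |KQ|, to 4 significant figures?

7.579

F is at the origin; FK runs at -59.4° with length 25.4, so K = (12.93, -21.86). The perpendicularity gives KT at right angles to FK, so KT runs at -149.4°; with |KT| = 13.1, T = (1.654, -28.53). ∠KTW = 79.6° gives TW at 110.2° from the x-axis; with |TW| = 15.2, W = (-3.595, -14.27). ∠TWB = 144.9° gives WB at 75.10° from the x-axis; with |WB| = 8.3, B = (-1.460, -6.245). ∠WBQ = 63.9° gives BQ at -41.00° from the x-axis; with |BQ| = 13.9, Q = (9.030, -15.36). Then |KQ| = |Q − K| = 7.579.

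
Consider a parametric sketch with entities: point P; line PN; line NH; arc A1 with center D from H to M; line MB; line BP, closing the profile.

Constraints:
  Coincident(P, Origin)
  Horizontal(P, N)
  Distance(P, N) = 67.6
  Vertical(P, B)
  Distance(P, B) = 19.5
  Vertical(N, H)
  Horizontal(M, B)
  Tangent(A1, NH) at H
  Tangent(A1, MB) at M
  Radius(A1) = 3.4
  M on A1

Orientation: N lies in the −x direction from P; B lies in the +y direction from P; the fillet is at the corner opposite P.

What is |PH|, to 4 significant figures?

69.49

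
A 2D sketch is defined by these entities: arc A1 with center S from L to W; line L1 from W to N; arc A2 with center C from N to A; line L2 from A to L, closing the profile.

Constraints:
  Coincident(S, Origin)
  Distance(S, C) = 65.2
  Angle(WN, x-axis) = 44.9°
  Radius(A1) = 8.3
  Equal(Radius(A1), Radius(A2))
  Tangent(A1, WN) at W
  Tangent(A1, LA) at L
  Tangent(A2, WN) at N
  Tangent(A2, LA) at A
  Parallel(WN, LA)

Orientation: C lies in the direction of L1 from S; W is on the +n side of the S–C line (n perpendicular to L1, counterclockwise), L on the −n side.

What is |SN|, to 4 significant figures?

65.73

The slot axis is L1's direction at 44.9°, so u = (cos 44.9°, sin 44.9°) = (0.7083, 0.7059) and n = (−sin 44.9°, cos 44.9°) = (-0.7059, 0.7083). S is at the origin and C lies 65.2 along u from S, so C = 65.2·u = (46.18, 46.02). Tangency of A1 to both parallel lines with radius 8.3 puts W and L at S ± 8.3·n: W = (-5.859, 5.879), L = (5.859, -5.879). Equal radii place N and A the same way about C: N = C + 8.3·n = (40.33, 51.90), A = C − 8.3·n = (52.04, 40.14). Then |SN| = |N − S| = 65.73.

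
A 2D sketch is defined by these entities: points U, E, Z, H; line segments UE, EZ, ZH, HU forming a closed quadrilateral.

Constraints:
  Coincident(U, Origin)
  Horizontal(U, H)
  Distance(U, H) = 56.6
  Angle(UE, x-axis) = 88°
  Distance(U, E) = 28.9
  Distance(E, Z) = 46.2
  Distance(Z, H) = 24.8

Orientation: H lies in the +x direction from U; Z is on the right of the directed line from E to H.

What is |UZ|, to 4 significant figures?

32.72

Checks: |EZ| = 46.20 ✓; |ZH| = 24.80 ✓.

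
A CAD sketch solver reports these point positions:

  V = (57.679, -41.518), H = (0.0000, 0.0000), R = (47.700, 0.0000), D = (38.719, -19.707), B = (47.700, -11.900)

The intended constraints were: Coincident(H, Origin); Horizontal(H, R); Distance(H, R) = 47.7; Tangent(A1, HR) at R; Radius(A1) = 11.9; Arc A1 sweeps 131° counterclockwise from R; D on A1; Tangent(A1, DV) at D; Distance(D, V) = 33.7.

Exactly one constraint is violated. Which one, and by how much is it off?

Distance(D, V) = 33.7 — off by 4.80.

H = (0.00, 0.00) ✓; H.y = 0.00, R.y = 0.00 ✓; |HR| = 47.70 ✓; ∠(BR, RH) = 90.00° ✓; |BR| = 11.90 ✓; bearing(B→D) − bearing(B→R) = 131.0° ✓; |BD| = 11.90 ✓; ∠(BD, DV) = 90.00° ✓; |DV| = 28.90 ✗.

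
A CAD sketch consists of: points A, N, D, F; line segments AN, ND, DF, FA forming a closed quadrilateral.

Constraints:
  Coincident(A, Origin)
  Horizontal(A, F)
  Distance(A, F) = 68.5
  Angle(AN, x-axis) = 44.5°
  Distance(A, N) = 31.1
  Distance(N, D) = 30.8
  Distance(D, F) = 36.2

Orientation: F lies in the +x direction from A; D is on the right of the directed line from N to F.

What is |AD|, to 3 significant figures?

33.7

Checks: |AF| = 68.50 ✓; |AN| = 31.10 ✓; |ND| = 30.80 ✓; |DF| = 36.20 ✓.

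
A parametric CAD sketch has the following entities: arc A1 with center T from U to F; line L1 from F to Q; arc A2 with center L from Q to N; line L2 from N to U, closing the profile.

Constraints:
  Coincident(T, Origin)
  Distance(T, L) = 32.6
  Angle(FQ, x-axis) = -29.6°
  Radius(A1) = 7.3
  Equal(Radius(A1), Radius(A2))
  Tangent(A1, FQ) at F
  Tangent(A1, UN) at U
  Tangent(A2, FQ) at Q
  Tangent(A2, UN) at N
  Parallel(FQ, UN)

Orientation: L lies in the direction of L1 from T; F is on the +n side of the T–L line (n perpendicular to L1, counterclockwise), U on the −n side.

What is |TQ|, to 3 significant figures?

33.4

Tangency of A1 to both parallel lines with radius 7.3 puts F and U at T ± 7.3·n: F = (3.61, 6.35), U = (-3.61, -6.35). Equal radii place Q and N the same way about L: Q = L + 7.3·n = (32.0, -9.76), N = L − 7.3·n = (24.7, -22.4). Then |TQ| = |Q − T| = 33.4.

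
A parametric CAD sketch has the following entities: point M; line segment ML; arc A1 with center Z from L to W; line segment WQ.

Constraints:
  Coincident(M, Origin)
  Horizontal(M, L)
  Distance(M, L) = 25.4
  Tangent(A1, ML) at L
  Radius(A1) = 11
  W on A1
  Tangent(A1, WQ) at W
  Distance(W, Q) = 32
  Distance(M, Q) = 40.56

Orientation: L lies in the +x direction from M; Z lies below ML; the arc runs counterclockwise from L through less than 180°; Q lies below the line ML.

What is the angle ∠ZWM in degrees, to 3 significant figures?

162°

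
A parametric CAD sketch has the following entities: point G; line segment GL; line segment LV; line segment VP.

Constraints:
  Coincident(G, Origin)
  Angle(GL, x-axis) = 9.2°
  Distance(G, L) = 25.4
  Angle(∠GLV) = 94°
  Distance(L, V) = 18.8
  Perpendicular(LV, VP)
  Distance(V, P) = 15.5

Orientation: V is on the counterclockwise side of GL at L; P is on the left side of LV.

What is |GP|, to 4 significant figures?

22.80

G is at the origin; GL runs at 9.2° with length 25.4, so L = 25.4·(cos 9.2°, sin 9.2°) = (25.07, 4.061). ∠GLV = 94.0°, so LV runs at 9.2° + (180° − 94.0°) = 95.20° from the x-axis; with |LV| = 18.8, V = L + 18.8·(cos 95.20°, sin 95.20°) = (23.37, 22.78). The perpendicularity gives VP at right angles to LV; with |VP| = 15.5 on the left of LV, P = V + 15.5·(-0.9959, -0.09063) = (7.933, 21.38). Then |GP| = |P − G| = 22.80.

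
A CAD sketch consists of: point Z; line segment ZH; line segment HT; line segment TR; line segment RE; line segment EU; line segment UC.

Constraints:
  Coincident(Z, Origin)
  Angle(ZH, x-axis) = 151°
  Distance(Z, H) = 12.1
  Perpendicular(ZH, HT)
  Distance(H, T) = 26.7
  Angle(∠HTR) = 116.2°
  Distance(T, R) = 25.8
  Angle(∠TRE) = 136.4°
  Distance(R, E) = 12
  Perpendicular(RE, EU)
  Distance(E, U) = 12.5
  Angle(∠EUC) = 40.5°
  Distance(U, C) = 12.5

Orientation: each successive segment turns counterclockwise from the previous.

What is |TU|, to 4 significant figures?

31.14

Z is at the origin; ZH runs at 151.0° with length 12.1, so H = (-10.58, 5.866). The perpendicularity gives HT at right angles to ZH, so HT runs at -119.0°; with |HT| = 26.7, T = (-23.53, -17.49). ∠HTR = 116.2° gives TR at -55.20° from the x-axis; with |TR| = 25.8, R = (-8.803, -38.67). ∠TRE = 136.4° gives RE at -11.60° from the x-axis; with |RE| = 12.0, E = (2.952, -41.08). The perpendicularity gives EU at right angles to RE, so EU runs at 78.40°; with |EU| = 12.5, U = (5.465, -28.84). Then |TU| = |U − T| = 31.14.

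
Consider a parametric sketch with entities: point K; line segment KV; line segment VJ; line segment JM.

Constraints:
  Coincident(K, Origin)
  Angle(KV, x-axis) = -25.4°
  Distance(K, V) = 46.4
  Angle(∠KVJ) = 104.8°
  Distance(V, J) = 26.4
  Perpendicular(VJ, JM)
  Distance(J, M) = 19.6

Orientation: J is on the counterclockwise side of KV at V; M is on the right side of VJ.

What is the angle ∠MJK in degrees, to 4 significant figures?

139.5°

K is at the origin; KV runs at -25.4° with length 46.4, so V = 46.4·(cos -25.4°, sin -25.4°) = (41.91, -19.90). ∠KVJ = 104.8°, so VJ runs at -25.4° + (180° − 104.8°) = 49.80° from the x-axis; with |VJ| = 26.4, J = V + 26.4·(cos 49.80°, sin 49.80°) = (58.95, 0.2616). The perpendicularity gives JM at right angles to VJ; with |JM| = 19.6 on the right of VJ, M = J + 19.6·(0.7638, -0.6455) = (73.93, -12.39). Then cos ∠MJK = JM·JK / (|JM||JK|), giving 139.5°.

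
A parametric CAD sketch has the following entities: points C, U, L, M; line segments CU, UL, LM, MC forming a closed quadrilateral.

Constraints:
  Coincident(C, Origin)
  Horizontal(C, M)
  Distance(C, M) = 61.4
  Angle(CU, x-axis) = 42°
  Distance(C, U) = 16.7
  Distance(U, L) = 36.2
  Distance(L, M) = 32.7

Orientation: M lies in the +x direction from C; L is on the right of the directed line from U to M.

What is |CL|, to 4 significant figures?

38.42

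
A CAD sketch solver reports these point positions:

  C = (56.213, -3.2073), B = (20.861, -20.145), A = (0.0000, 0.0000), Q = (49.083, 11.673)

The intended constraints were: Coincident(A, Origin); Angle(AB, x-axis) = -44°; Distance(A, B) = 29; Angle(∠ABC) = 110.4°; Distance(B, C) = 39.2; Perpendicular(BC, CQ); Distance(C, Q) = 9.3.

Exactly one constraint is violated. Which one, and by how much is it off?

Distance(C, Q) = 9.3 — off by 7.20.

A = (0.00, 0.00) ✓; AB at -44.00° ✓; |AB| = 29.00 ✓; ∠ABC = 110.4° ✓; |BC| = 39.20 ✓; ∠(BC, CQ) = 90.00° ✓; |CQ| = 16.50 ✗.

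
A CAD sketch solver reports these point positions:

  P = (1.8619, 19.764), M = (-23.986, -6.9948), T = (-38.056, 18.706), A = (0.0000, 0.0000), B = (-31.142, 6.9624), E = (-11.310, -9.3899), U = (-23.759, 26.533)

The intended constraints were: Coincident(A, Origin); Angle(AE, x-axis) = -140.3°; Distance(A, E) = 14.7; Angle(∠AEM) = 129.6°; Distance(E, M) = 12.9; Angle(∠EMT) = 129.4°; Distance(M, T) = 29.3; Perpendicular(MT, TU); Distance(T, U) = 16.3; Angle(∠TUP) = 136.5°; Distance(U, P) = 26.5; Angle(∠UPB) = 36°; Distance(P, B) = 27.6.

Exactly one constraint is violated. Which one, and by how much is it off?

Distance(P, B) = 27.6 — off by 7.80.

A = (0.00, 0.00) ✓; AE at -140.3° ✓; |AE| = 14.70 ✓; ∠AEM = 129.6° ✓; |EM| = 12.90 ✓; ∠EMT = 129.4° ✓; |MT| = 29.30 ✓; ∠(MT, TU) = 90.00° ✓; |TU| = 16.30 ✓; ∠TUP = 136.5° ✓; |UP| = 26.50 ✓; ∠UPB = 36.00° ✓; |PB| = 35.40 ✗.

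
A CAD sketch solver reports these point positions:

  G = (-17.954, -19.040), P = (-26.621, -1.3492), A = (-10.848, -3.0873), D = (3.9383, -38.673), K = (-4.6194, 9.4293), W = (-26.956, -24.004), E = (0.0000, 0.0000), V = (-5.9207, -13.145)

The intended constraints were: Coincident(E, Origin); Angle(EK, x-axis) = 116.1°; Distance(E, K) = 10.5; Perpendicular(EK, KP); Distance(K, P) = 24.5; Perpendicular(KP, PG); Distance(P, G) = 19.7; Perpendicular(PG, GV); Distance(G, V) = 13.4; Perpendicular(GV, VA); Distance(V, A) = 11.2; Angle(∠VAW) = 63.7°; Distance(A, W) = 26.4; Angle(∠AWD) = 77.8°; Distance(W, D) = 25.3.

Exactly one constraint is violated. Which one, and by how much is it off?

Distance(W, D) = 25.3 — off by 8.90.

E = (0.00, 0.00) ✓; EK at 116.1° ✓; |EK| = 10.50 ✓; ∠(EK, KP) = 90.00° ✓; |KP| = 24.50 ✓; ∠(KP, PG) = 90.00° ✓; |PG| = 19.70 ✓; ∠(PG, GV) = 90.00° ✓; |GV| = 13.40 ✓; ∠(GV, VA) = 90.00° ✓; |VA| = 11.20 ✓; ∠VAW = 63.70° ✓; |AW| = 26.40 ✓; ∠AWD = 77.80° ✓; |WD| = 34.20 ✗.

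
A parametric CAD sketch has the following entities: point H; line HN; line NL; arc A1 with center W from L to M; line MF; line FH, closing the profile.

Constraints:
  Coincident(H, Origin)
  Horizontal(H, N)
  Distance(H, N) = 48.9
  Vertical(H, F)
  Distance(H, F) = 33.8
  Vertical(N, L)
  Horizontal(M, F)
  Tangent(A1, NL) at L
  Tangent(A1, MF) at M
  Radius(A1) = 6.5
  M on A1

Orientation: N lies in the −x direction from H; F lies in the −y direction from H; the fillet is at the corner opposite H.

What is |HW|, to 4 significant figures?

50.43

H is at the origin; H and N share the same y with |HN| = 48.9 and N on the −x side, so N = (-48.90, 0.000). HF is vertical with |HF| = 33.8 and F on the −y side, so F = (0.000, -33.80). The virtual corner opposite H is at (-48.90, -33.80). Tangency of A1 to NL means the radius WL is perpendicular to NL and the tangent condition forces WM to be normal to MF, with radius 6.5, so the center W sits 6.5 in from both sides at W = (-42.40, -27.30). Then |HW| = |W − H| = 50.43.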